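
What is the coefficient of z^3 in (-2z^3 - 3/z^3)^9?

General term: C(9,j)·(-2z^3)^j·(-3/z^3)^(9-j), with z-exponent 3j − 3(9−j) = 6j − 27.
Set 6j − 27 = 3: j = 5.
C(9,5) = 126; (-2)^5 = -32; (-3)^4 = 81.
Coefficient = 126 · (-32) · 81 = -326592.

-326592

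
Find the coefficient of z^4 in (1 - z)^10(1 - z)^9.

3876

Coefficient of z^4 = Σ_{j} C(10,j)·(-1)^j·C(9,4-j)·(-1)^(4-j) for j from 0 to 4.
= 126 + 840 + 1620 + 1080 + 210 = 3876.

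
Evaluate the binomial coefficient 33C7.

4272048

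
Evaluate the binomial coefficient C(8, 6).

28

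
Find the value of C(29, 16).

C(29,16) = C(29,13) by symmetry.
C(29,13) = (29·28·27·26·25·24·23·22·21·20·19·18·17) / 13! = 422590010274432000 / 6227020800 = 67863915.

67863915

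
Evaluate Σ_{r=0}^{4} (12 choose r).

794

1 + 12 + 66 + 220 + 495 = 794.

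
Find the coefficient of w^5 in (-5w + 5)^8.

-21875000

The general term is C(8,j)·(-5w)^j·(5)^(8-j); the w^5 term has j = 5.
C(8,5) = 56.
Coefficient = C(8,5) · (-5)^5 · 5^3 = 56 · (-3125) · 125 = -21875000.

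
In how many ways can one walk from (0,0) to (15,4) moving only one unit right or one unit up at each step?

Each path is a sequence of 19 steps with 15 rights: C(19,15) = 3876.

3876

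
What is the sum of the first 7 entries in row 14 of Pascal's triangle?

1 + 14 + 91 + 364 + 1001 + 2002 + 3003 = 6476.

6476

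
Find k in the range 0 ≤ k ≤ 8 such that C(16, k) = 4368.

C(16,k) increases on 0 ≤ k ≤ 8. C(16,4) = 1820 and C(16,5) = 4368, so k = 5.

5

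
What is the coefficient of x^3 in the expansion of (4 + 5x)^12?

7208960000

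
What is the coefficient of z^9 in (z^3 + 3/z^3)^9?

2268

General term: C(9,j)·(z^3)^j·(3/z^3)^(9-j), with z-exponent 3j − 3(9−j) = 6j − 27.
Set 6j − 27 = 9: j = 6.
C(9,6) = 84; 1^6 = 1; 3^3 = 27.
Coefficient = 84 · 1 · 27 = 2268.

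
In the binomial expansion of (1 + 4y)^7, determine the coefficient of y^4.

The general term is C(7,j)·(1)^j·(4y)^(7-j); the y^4 term has j = 3.
C(7,3) = 35.
Coefficient = C(7,3) · 4^4 = 35 · 256 = 8960.

8960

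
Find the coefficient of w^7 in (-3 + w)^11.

The general term is C(11,j)·(-3)^j·(w)^(11-j); the w^7 term has j = 4.
C(11,4) = 330.
Coefficient = C(11,4) · (-3)^4 = 330 · 81 = 26730.

26730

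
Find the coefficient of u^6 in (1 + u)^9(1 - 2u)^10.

1428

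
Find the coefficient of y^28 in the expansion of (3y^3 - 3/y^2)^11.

General term: C(11,j)·(3y^3)^j·(-3/y^2)^(11-j), with y-exponent 3j − 2(11−j) = 5j − 22.
Set 5j − 22 = 28: j = 10.
C(11,10) = 11; 3^10 = 59049; (-3)^1 = -3.
Coefficient = 11 · 59049 · (-3) = -1948617.

-1948617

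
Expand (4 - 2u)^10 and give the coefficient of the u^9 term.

The general term is C(10,j)·(4)^j·(-2u)^(10-j); the u^9 term has j = 1.
C(10,1) = 10.
Coefficient = C(10,1) · 4^1 · (-2)^9 = 10 · 4 · (-512) = -20480.

-20480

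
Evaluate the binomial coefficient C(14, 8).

3003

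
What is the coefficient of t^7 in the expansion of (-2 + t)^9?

The general term is C(9,j)·(-2)^j·(t)^(9-j); the t^7 term has j = 2.
C(9,2) = 36.
Coefficient = C(9,2) · (-2)^2 = 36 · 4 = 144.

144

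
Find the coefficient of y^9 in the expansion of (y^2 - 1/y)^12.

General term: C(12,j)·(y^2)^j·(-1/y)^(12-j), with y-exponent 2j − 1(12−j) = 3j − 12.
Set 3j − 12 = 9: j = 7.
C(12,7) = 792; 1^7 = 1; (-1)^5 = -1.
Coefficient = 792 · 1 · (-1) = -792.

-792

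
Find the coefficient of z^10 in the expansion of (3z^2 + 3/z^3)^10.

2657205

General term: C(10,j)·(3z^2)^j·(3/z^3)^(10-j), with z-exponent 2j − 3(10−j) = 5j − 30.
Set 5j − 30 = 10: j = 8.
C(10,8) = 45; 3^8 = 6561; 3^2 = 9.
Coefficient = 45 · 6561 · 9 = 2657205.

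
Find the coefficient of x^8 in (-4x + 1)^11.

10813440

The general term is C(11,j)·(-4x)^j·(1)^(11-j); the x^8 term has j = 8.
C(11,8) = 165.
Coefficient = C(11,8) · (-4)^8 = 165 · 65536 = 10813440.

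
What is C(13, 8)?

C(13,8) = C(13,5) by symmetry.
C(13,5) = (13·12·11·10·9) / 5! = 154440 / 120 = 1287.

1287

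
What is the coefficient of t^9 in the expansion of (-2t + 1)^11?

-28160

The general term is C(11,j)·(-2t)^j·(1)^(11-j); the t^9 term has j = 9.
C(11,9) = 55.
Coefficient = C(11,9) · (-2)^9 = 55 · (-512) = -28160.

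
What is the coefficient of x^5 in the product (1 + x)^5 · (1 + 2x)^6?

Coefficient of x^5 = Σ_{j} C(5,j)·1^j·C(6,5-j)·2^(5-j) for j from 0 to 5.
= 192 + 1200 + 1600 + 600 + 60 + 1 = 3653.

3653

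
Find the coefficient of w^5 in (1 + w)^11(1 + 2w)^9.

Coefficient of w^5 = Σ_{j} C(11,j)·1^j·C(9,5-j)·2^(5-j) for j from 0 to 5.
= 4032 + 22176 + 36960 + 23760 + 5940 + 462 = 93330.

93330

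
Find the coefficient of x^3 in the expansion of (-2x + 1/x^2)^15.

-2795520

General term: C(15,j)·(-2x)^j·(1/x^2)^(15-j), with x-exponent 1j − 2(15−j) = 3j − 30.
Set 3j − 30 = 3: j = 11.
C(15,11) = 1365; (-2)^11 = -2048; 1^4 = 1.
Coefficient = 1365 · (-2048) · 1 = -2795520.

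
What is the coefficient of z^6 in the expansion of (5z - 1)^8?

The general term is C(8,j)·(5z)^j·(-1)^(8-j); the z^6 term has j = 6.
C(8,6) = 28.
Coefficient = C(8,6) · 5^6 = 28 · 15625 = 437500.

437500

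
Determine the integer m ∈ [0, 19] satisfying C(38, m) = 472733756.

C(38,m) increases on 0 ≤ m ≤ 19. C(38,9) = 163011640 and C(38,10) = 472733756, so m = 10.

10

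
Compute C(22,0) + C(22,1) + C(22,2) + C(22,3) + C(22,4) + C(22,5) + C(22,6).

1 + 22 + 231 + 1540 + 7315 + 26334 + 74613 = 110056.

110056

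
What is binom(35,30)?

324632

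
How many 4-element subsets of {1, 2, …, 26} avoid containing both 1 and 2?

14674

All 4-subsets: C(26,4) = 14950. Those containing both fixed elements: C(24,2) = 276.
14950 − 276 = 14674.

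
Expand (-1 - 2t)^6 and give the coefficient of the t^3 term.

The general term is C(6,j)·(-1)^j·(-2t)^(6-j); the t^3 term has j = 3.
C(6,3) = 20.
Coefficient = C(6,3) · (-1)^3 · (-2)^3 = 20 · (-1) · (-8) = 160.

160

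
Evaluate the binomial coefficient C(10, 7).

120

C(10,7) = C(10,3) by symmetry.
C(10,3) = (10·9·8) / 3! = 720 / 6 = 120.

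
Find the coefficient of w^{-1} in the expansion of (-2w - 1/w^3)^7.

-672

General term: C(7,j)·(-2w)^j·(-1/w^3)^(7-j), with w-exponent 1j − 3(7−j) = 4j − 21.
Set 4j − 21 = -1: j = 5.
C(7,5) = 21; (-2)^5 = -32; (-1)^2 = 1.
Coefficient = 21 · (-32) · 1 = -672.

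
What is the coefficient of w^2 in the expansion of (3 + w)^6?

1215

The general term is C(6,j)·(3)^j·(w)^(6-j); the w^2 term has j = 4.
C(6,4) = 15.
Coefficient = C(6,4) · 3^4 = 15 · 81 = 1215.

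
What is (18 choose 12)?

C(18,12) = C(18,6) by symmetry.
C(18,6) = (18·17·16·15·14·13) / 6! = 13366080 / 720 = 18564.

18564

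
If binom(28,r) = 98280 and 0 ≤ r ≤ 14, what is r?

C(28,r) increases on 0 ≤ r ≤ 14. C(28,4) = 20475 and C(28,5) = 98280, so r = 5.

5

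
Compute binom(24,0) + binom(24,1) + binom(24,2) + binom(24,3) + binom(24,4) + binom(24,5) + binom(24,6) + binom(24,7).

536155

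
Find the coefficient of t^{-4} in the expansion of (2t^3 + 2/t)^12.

270336

General term: C(12,j)·(2t^3)^j·(2/t)^(12-j), with t-exponent 3j − 1(12−j) = 4j − 12.
Set 4j − 12 = -4: j = 2.
C(12,2) = 66; 2^2 = 4; 2^10 = 1024.
Coefficient = 66 · 4 · 1024 = 270336.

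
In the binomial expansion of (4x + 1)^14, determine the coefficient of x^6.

The general term is C(14,j)·(4x)^j·(1)^(14-j); the x^6 term has j = 6.
C(14,6) = 3003.
Coefficient = C(14,6) · 4^6 = 3003 · 4096 = 12300288.

12300288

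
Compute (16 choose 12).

1820

C(16,12) = C(16,4) by symmetry.
C(16,4) = (16·15·14·13) / 4! = 43680 / 24 = 1820.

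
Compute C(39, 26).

C(39,26) = C(39,13) by symmetry.
C(39,13) = (39·38·37·36·35·34·33·32·31·30·29·28·27) / 13! = 50578512186237235200 / 6227020800 = 8122425444.

8122425444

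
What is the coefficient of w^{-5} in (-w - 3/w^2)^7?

-2835

General term: C(7,j)·(-w)^j·(-3/w^2)^(7-j), with w-exponent 1j − 2(7−j) = 3j − 14.
Set 3j − 14 = -5: j = 3.
C(7,3) = 35; (-1)^3 = -1; (-3)^4 = 81.
Coefficient = 35 · (-1) · 81 = -2835.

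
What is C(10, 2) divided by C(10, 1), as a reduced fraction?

9/2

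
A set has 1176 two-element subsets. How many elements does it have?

49

n(n−1)/2 = 1176 ⇒ n(n−1) = 2352. Since 49·48 = 2352, n = 49.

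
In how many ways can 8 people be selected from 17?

24310

This is C(17,8) = 24310.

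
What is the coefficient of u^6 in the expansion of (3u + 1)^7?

The general term is C(7,j)·(3u)^j·(1)^(7-j); the u^6 term has j = 6.
C(7,6) = 7.
Coefficient = C(7,6) · 3^6 = 7 · 729 = 5103.

5103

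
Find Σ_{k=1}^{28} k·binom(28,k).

Since k·C(28,k) = 28·C(27,k−1), the sum is 28·2^27 = 28·134217728 = 3758096384.

3758096384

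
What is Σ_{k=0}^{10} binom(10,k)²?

184756

Σ C(10,k)² is the coefficient of x^10 in (1+x)^10(1+x)^10 = (1+x)^20, i.e. C(20,10) = 184756.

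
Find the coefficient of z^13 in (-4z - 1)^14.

The general term is C(14,j)·(-4z)^j·(-1)^(14-j); the z^13 term has j = 13.
C(14,13) = 14.
Coefficient = C(14,13) · (-4)^13 · (-1)^1 = 14 · (-67108864) · (-1) = 939524096.

939524096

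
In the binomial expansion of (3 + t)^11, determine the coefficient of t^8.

4455

The general term is C(11,j)·(3)^j·(t)^(11-j); the t^8 term has j = 3.
C(11,3) = 165.
Coefficient = C(11,3) · 3^3 = 165 · 27 = 4455.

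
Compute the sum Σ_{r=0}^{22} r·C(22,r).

46137344

Differentiating (1+x)^22 and setting x=1: Σ r·C(22,r) = 22·2^21 = 46137344.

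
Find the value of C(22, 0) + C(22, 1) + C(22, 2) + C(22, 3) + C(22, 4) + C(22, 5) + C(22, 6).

110056

1 + 22 + 231 + 1540 + 7315 + 26334 + 74613 = 110056.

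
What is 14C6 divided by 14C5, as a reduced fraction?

3/2

C(n,k+1)/C(n,k) = (n−k)/(k+1) = (14−5)/(5+1) = 9/6 = 3/2.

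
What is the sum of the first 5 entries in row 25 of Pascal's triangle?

15276

1 + 25 + 300 + 2300 + 12650 = 15276.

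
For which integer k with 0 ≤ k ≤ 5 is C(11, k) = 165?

3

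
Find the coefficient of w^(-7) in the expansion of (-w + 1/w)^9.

-9

General term: C(9,j)·(-w)^j·(1/w)^(9-j), with w-exponent 1j − 1(9−j) = 2j − 9.
Set 2j − 9 = -7: j = 1.
C(9,1) = 9; (-1)^1 = -1; 1^8 = 1.
Coefficient = 9 · (-1) · 1 = -9.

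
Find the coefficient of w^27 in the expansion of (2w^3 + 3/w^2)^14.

20127744

General term: C(14,j)·(2w^3)^j·(3/w^2)^(14-j), with w-exponent 3j − 2(14−j) = 5j − 28.
Set 5j − 28 = 27: j = 11.
C(14,11) = 364; 2^11 = 2048; 3^3 = 27.
Coefficient = 364 · 2048 · 27 = 20127744.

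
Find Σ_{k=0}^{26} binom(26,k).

The entries of row 26 sum to 2^26 = 67108864.

67108864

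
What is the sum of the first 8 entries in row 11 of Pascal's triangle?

1816

1 + 11 + 55 + 165 + 330 + 462 + 462 + 330 = 1816.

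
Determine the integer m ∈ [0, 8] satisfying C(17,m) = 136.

2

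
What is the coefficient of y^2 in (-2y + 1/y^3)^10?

11520

General term: C(10,j)·(-2y)^j·(1/y^3)^(10-j), with y-exponent 1j − 3(10−j) = 4j − 30.
Set 4j − 30 = 2: j = 8.
C(10,8) = 45; (-2)^8 = 256; 1^2 = 1.
Coefficient = 45 · 256 · 1 = 11520.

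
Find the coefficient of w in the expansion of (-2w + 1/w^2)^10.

-15360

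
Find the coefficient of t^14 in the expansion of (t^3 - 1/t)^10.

General term: C(10,j)·(t^3)^j·(-1/t)^(10-j), with t-exponent 3j − 1(10−j) = 4j − 10.
Set 4j − 10 = 14: j = 6.
C(10,6) = 210; 1^6 = 1; (-1)^4 = 1.
Coefficient = 210 · 1 · 1 = 210.

210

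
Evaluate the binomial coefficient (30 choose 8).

5852925

C(30,8) = (30·29·28·27·26·25·24·23) / 8! = 235989936000 / 40320 = 5852925.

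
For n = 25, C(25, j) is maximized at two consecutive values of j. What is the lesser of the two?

12

For odd n = 25, C(25,j) peaks at j = (n−1)/2 and (n+1)/2; the lesser is 12.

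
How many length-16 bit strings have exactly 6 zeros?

Choose the 6 positions: C(16,6) = 8008.

8008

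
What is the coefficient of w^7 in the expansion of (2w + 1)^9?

The general term is C(9,j)·(2w)^j·(1)^(9-j); the w^7 term has j = 7.
C(9,7) = 36.
Coefficient = C(9,7) · 2^7 = 36 · 128 = 4608.

4608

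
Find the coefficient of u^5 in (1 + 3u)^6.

1458

The general term is C(6,j)·(1)^j·(3u)^(6-j); the u^5 term has j = 1.
C(6,1) = 6.
Coefficient = C(6,1) · 3^5 = 6 · 243 = 1458.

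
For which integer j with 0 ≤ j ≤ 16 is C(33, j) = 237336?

C(33,j) increases on 0 ≤ j ≤ 16. C(33,4) = 40920 and C(33,5) = 237336, so j = 5.

5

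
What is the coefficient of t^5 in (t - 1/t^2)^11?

General term: C(11,j)·(t)^j·(-1/t^2)^(11-j), with t-exponent 1j − 2(11−j) = 3j − 22.
Set 3j − 22 = 5: j = 9.
C(11,9) = 55; 1^9 = 1; (-1)^2 = 1.
Coefficient = 55 · 1 · 1 = 55.

55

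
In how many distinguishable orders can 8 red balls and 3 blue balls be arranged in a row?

165

Choose positions for the red balls: C(11,8) = 165.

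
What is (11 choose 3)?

C(11,3) = (11·10·9) / 3! = 990 / 6 = 165.

165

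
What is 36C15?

5567902560

C(36,15) = (36·35·34·33·32·31·30·29·28·27·26·25·24·23·22) / 15! = 7281003461233582080000 / 1307674368000 = 5567902560.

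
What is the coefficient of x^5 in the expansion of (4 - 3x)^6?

The general term is C(6,j)·(4)^j·(-3x)^(6-j); the x^5 term has j = 1.
C(6,1) = 6.
Coefficient = C(6,1) · 4^1 · (-3)^5 = 6 · 4 · (-243) = -5832.

-5832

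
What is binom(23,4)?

C(23,4) = (23·22·21·20) / 4! = 212520 / 24 = 8855.

8855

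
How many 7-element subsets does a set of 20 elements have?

77520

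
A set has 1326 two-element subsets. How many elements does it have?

52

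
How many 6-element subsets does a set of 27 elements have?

C(27,6) = (27·26·25·24·23·22) / 6! = 213127200 / 720 = 296010.

296010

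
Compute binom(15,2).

105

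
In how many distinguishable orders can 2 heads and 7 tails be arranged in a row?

Choose positions for the heads: C(9,2) = 36.

36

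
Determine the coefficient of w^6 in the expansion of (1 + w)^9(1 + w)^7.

8008

(1 + w)^9(1 + w)^7 = (1 + w)^16, so the coefficient of w^6 is C(16,6)·1^6 = 8008·1 = 8008.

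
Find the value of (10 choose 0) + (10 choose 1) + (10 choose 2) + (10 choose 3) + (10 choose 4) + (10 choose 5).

1 + 10 + 45 + 120 + 210 + 252 = 638.

638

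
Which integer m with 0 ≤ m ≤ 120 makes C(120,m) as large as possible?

60

C(120,m) is maximized at m = 120/2 = 60.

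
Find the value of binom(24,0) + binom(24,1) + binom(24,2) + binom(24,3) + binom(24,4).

1 + 24 + 276 + 2024 + 10626 = 12951.

12951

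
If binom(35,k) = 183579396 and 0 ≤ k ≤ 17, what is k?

C(35,k) increases on 0 ≤ k ≤ 17. C(35,9) = 70607460 and C(35,10) = 183579396, so k = 10.

10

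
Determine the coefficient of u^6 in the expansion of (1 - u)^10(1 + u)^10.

-120

Coefficient of u^6 = Σ_{j} C(10,j)·(-1)^j·C(10,6-j)·1^(6-j) for j from 0 to 6.
= 210 + (-2520) + 9450 + (-14400) + 9450 + (-2520) + 210 = -120.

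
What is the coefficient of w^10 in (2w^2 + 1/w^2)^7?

General term: C(7,j)·(2w^2)^j·(1/w^2)^(7-j), with w-exponent 2j − 2(7−j) = 4j − 14.
Set 4j − 14 = 10: j = 6.
C(7,6) = 7; 2^6 = 64; 1^1 = 1.
Coefficient = 7 · 64 · 1 = 448.

448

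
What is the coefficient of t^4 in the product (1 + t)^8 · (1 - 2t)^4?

Coefficient of t^4 = Σ_{j} C(8,j)·1^j·C(4,4-j)·(-2)^(4-j) for j from 0 to 4.
= 16 + (-256) + 672 + (-448) + 70 = 54.

54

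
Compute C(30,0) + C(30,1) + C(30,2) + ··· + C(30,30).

The entries of row 30 sum to 2^30 = 1073741824.

1073741824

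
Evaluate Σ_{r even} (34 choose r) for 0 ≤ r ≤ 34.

Half of (1+1)^34 + (1−1)^34 gives the even-index sum: 2^33 = 8589934592.

8589934592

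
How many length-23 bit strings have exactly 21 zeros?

Choose the 21 positions: C(23,21) = 253.

253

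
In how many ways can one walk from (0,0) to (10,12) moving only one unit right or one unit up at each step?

Each path is a sequence of 22 steps with 10 rights: C(22,10) = 646646.

646646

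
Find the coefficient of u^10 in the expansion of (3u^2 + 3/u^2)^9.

General term: C(9,j)·(3u^2)^j·(3/u^2)^(9-j), with u-exponent 2j − 2(9−j) = 4j − 18.
Set 4j − 18 = 10: j = 7.
C(9,7) = 36; 3^7 = 2187; 3^2 = 9.
Coefficient = 36 · 2187 · 9 = 708588.

708588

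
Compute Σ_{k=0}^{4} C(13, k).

1 + 13 + 78 + 286 + 715 = 1093.

1093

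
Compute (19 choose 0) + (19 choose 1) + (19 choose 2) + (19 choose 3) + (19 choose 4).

5036

1 + 19 + 171 + 969 + 3876 = 5036.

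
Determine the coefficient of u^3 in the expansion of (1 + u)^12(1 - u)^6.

Coefficient of u^3 = Σ_{j} C(12,j)·1^j·C(6,3-j)·(-1)^(3-j) for j from 0 to 3.
= (-20) + 180 + (-396) + 220 = -16.

-16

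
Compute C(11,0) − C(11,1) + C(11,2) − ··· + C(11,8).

45

The partial alternating sum Σ_{k=0}^{8} (−1)^k C(11,k) = (−1)^8 C(10,8) = 45.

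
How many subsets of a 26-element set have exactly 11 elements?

Choose the 11 positions: C(26,11) = 7726160.

7726160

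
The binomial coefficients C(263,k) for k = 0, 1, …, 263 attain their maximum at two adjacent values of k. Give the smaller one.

For odd n = 263, C(263,k) peaks at k = (n−1)/2 and (n+1)/2; the smaller is 131.

131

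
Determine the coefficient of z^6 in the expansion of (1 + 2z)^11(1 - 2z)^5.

Coefficient of z^6 = Σ_{j} C(11,j)·2^j·C(5,6-j)·(-2)^(6-j) for j from 1 to 6.
= (-704) + 17600 + (-105600) + 211200 + (-147840) + 29568 = 4224.

4224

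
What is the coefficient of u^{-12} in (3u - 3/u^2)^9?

-708588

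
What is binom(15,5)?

3003

C(15,5) = (15·14·13·12·11) / 5! = 360360 / 120 = 3003.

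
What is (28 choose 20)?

3108105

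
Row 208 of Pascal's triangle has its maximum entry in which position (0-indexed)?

C(208,m) is maximized at m = 208/2 = 104.

104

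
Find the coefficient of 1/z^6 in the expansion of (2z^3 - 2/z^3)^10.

215040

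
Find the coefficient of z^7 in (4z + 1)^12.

12976128

The general term is C(12,j)·(4z)^j·(1)^(12-j); the z^7 term has j = 7.
C(12,7) = 792.
Coefficient = C(12,7) · 4^7 = 792 · 16384 = 12976128.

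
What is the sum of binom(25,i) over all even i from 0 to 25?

16777216

Even-i terms of row 25 sum to 2^24 = 16777216.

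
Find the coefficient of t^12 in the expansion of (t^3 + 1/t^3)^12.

495

General term: C(12,j)·(t^3)^j·(1/t^3)^(12-j), with t-exponent 3j − 3(12−j) = 6j − 36.
Set 6j − 36 = 12: j = 8.
C(12,8) = 495; 1^8 = 1; 1^4 = 1.
Coefficient = 495 · 1 · 1 = 495.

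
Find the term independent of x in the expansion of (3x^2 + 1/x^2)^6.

General term: C(6,j)·(3x^2)^j·(1/x^2)^(6-j), with x-exponent 2j − 2(6−j) = 4j − 12.
Set 4j − 12 = 0: j = 3.
C(6,3) = 20; 3^3 = 27; 1^3 = 1.
Coefficient = 20 · 27 · 1 = 540.

540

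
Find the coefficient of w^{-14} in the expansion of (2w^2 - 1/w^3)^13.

41184

General term: C(13,j)·(2w^2)^j·(-1/w^3)^(13-j), with w-exponent 2j − 3(13−j) = 5j − 39.
Set 5j − 39 = -14: j = 5.
C(13,5) = 1287; 2^5 = 32; (-1)^8 = 1.
Coefficient = 1287 · 32 · 1 = 41184.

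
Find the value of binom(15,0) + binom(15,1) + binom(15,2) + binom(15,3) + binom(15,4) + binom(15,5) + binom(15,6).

9949

1 + 15 + 105 + 455 + 1365 + 3003 + 5005 = 9949.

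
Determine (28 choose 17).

21474180

C(28,17) = C(28,11) by symmetry.
C(28,11) = (28·27·26·25·24·23·22·21·20·19·18) / 11! = 857180548224000 / 39916800 = 21474180.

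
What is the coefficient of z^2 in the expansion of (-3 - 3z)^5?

-2430

The general term is C(5,j)·(-3)^j·(-3z)^(5-j); the z^2 term has j = 3.
C(5,3) = 10.
Coefficient = C(5,3) · (-3)^3 · (-3)^2 = 10 · (-27) · 9 = -2430.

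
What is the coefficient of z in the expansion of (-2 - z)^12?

24576

The general term is C(12,j)·(-2)^j·(-z)^(12-j); the z^1 term has j = 11.
C(12,11) = 12.
Coefficient = C(12,11) · (-2)^11 · (-1)^1 = 12 · (-2048) · (-1) = 24576.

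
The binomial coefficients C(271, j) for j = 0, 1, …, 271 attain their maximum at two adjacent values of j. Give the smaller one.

135

For odd n = 271, C(271,j) peaks at j = (n−1)/2 and (n+1)/2; the smaller is 135.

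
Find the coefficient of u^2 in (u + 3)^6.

The general term is C(6,j)·(u)^j·(3)^(6-j); the u^2 term has j = 2.
C(6,2) = 15.
Coefficient = C(6,2) · 3^4 = 15 · 81 = 1215.

1215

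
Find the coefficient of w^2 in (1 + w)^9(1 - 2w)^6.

Coefficient of w^2 = Σ_{j} C(9,j)·1^j·C(6,2-j)·(-2)^(2-j) for j from 0 to 2.
= 60 + (-108) + 36 = -12.

-12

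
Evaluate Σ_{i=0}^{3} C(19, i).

1160

1 + 19 + 171 + 969 = 1160.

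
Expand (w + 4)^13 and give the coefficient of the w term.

The general term is C(13,j)·(w)^j·(4)^(13-j); the w^1 term has j = 1.
C(13,1) = 13.
Coefficient = C(13,1) · 4^12 = 13 · 16777216 = 218103808.

218103808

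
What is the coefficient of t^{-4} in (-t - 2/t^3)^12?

7920

General term: C(12,j)·(-t)^j·(-2/t^3)^(12-j), with t-exponent 1j − 3(12−j) = 4j − 36.
Set 4j − 36 = -4: j = 8.
C(12,8) = 495; (-1)^8 = 1; (-2)^4 = 16.
Coefficient = 495 · 1 · 16 = 7920.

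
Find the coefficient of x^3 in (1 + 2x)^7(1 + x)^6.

Coefficient of x^3 = Σ_{j} C(7,j)·2^j·C(6,3-j)·1^(3-j) for j from 0 to 3.
= 20 + 210 + 504 + 280 = 1014.

1014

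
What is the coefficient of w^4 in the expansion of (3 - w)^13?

The general term is C(13,j)·(3)^j·(-w)^(13-j); the w^4 term has j = 9.
C(13,9) = 715.
Coefficient = C(13,9) · 3^9 = 715 · 19683 = 14073345.

14073345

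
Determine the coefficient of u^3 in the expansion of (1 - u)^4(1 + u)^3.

Coefficient of u^3 = Σ_{j} C(4,j)·(-1)^j·C(3,3-j)·1^(3-j) for j from 0 to 3.
= 1 + (-12) + 18 + (-4) = 3.

3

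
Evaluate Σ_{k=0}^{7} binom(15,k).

16384

1 + 15 + 105 + 455 + 1365 + 3003 + 5005 + 6435 = 16384.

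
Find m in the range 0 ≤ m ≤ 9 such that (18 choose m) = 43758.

8

C(18,m) increases on 0 ≤ m ≤ 9. C(18,7) = 31824 and C(18,8) = 43758, so m = 8.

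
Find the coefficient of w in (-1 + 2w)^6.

The general term is C(6,j)·(-1)^j·(2w)^(6-j); the w^1 term has j = 5.
C(6,5) = 6.
Coefficient = C(6,5) · (-1)^5 · 2^1 = 6 · (-1) · 2 = -12.

-12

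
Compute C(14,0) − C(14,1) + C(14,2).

78

The partial alternating sum Σ_{k=0}^{2} (−1)^k C(14,k) = (−1)^2 C(13,2) = 78.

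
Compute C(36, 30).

1947792

C(36,30) = C(36,6) by symmetry.
C(36,6) = (36·35·34·33·32·31) / 6! = 1402410240 / 720 = 1947792.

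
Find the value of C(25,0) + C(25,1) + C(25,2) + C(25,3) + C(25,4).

15276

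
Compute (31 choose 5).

169911

C(31,5) = (31·30·29·28·27) / 5! = 20389320 / 120 = 169911.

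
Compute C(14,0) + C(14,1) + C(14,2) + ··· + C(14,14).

Setting x = 1 in (1+x)^14 gives Σ C(14,i) = 2^14 = 16384.

16384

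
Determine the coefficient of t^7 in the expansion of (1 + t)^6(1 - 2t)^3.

-54

Coefficient of t^7 = Σ_{j} C(6,j)·1^j·C(3,7-j)·(-2)^(7-j) for j from 4 to 6.
= (-120) + 72 + (-6) = -54.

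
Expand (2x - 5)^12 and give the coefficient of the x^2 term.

The general term is C(12,j)·(2x)^j·(-5)^(12-j); the x^2 term has j = 2.
C(12,2) = 66.
Coefficient = C(12,2) · 2^2 · (-5)^10 = 66 · 4 · 9765625 = 2578125000.

2578125000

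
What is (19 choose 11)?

C(19,11) = C(19,8) by symmetry.
C(19,8) = (19·18·17·16·15·14·13·12) / 8! = 3047466240 / 40320 = 75582.

75582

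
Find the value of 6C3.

20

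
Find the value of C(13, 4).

C(13,4) = (13·12·11·10) / 4! = 17160 / 24 = 715.

715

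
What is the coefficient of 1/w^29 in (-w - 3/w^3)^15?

-241805655

General term: C(15,j)·(-w)^j·(-3/w^3)^(15-j), with w-exponent 1j − 3(15−j) = 4j − 45.
Set 4j − 45 = -29: j = 4.
C(15,4) = 1365; (-1)^4 = 1; (-3)^11 = -177147.
Coefficient = 1365 · 1 · (-177147) = -241805655.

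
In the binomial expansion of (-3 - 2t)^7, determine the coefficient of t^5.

-6048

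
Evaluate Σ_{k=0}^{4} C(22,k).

1 + 22 + 231 + 1540 + 7315 = 9109.

9109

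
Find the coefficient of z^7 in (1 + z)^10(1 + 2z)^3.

6084

Coefficient of z^7 = Σ_{j} C(10,j)·1^j·C(3,7-j)·2^(7-j) for j from 4 to 7.
= 1680 + 3024 + 1260 + 120 = 6084.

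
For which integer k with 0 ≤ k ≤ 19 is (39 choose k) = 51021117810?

17

C(39,k) increases on 0 ≤ k ≤ 19. C(39,16) = 37711260990 and C(39,17) = 51021117810, so k = 17.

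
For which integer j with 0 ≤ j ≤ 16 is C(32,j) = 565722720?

15

C(32,j) increases on 0 ≤ j ≤ 16. C(32,14) = 471435600 and C(32,15) = 565722720, so j = 15.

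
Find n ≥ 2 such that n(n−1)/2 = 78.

n(n−1)/2 = 78 ⇒ n(n−1) = 156. Since 13·12 = 156, n = 13.

13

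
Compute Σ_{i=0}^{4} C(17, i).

1 + 17 + 136 + 680 + 2380 = 3214.

3214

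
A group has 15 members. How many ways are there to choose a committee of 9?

5005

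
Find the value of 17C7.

C(17,7) = (17·16·15·14·13·12·11) / 7! = 98017920 / 5040 = 19448.

19448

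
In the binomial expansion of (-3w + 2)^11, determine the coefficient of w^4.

The general term is C(11,j)·(-3w)^j·(2)^(11-j); the w^4 term has j = 4.
C(11,4) = 330.
Coefficient = C(11,4) · (-3)^4 · 2^7 = 330 · 81 · 128 = 3421440.

3421440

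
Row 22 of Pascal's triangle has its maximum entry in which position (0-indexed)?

11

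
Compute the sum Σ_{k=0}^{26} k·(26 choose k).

872415232

Since k·C(26,k) = 26·C(25,k−1), the sum is 26·2^25 = 26·33554432 = 872415232.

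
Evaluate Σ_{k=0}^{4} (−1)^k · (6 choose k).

The partial alternating sum Σ_{k=0}^{4} (−1)^k C(6,k) = (−1)^4 C(5,4) = 5.

5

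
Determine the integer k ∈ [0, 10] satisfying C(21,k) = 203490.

8

C(21,k) increases on 0 ≤ k ≤ 10. C(21,7) = 116280 and C(21,8) = 203490, so k = 8.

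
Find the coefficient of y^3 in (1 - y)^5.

-10

The general term is C(5,j)·(1)^j·(-y)^(5-j); the y^3 term has j = 2.
C(5,2) = 10.
Coefficient = C(5,2) · (-1)^3 = 10 · (-1) = -10.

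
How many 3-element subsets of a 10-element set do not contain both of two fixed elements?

112

All 3-subsets: C(10,3) = 120. Those containing both fixed elements: C(8,1) = 8.
120 − 8 = 112.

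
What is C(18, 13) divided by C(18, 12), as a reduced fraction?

C(n,k+1)/C(n,k) = (n−k)/(k+1) = (18−12)/(12+1) = 6/13.

6/13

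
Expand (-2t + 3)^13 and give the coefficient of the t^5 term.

The general term is C(13,j)·(-2t)^j·(3)^(13-j); the t^5 term has j = 5.
C(13,5) = 1287.
Coefficient = C(13,5) · (-2)^5 · 3^8 = 1287 · (-32) · 6561 = -270208224.

-270208224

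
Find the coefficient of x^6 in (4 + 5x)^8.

7000000

The general term is C(8,j)·(4)^j·(5x)^(8-j); the x^6 term has j = 2.
C(8,2) = 28.
Coefficient = C(8,2) · 4^2 · 5^6 = 28 · 16 · 15625 = 7000000.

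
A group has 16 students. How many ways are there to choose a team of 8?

This is C(16,8) = 12870.

12870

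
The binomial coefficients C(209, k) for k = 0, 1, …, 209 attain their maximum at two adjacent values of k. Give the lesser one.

104

For odd n = 209, C(209,k) peaks at k = (n−1)/2 and (n+1)/2; the lesser is 104.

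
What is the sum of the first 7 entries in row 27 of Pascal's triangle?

1 + 27 + 351 + 2925 + 17550 + 80730 + 296010 = 397594.

397594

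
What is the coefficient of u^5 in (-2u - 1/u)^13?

General term: C(13,j)·(-2u)^j·(-1/u)^(13-j), with u-exponent 1j − 1(13−j) = 2j − 13.
Set 2j − 13 = 5: j = 9.
C(13,9) = 715; (-2)^9 = -512; (-1)^4 = 1.
Coefficient = 715 · (-512) · 1 = -366080.

-366080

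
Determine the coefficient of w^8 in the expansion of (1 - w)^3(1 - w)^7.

45

(1 - w)^3(1 - w)^7 = (1 - w)^10, so the coefficient of w^8 is C(10,8)·(-1)^8 = 45·1 = 45.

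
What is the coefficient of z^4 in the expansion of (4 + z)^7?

2240

The general term is C(7,j)·(4)^j·(z)^(7-j); the z^4 term has j = 3.
C(7,3) = 35.
Coefficient = C(7,3) · 4^3 = 35 · 64 = 2240.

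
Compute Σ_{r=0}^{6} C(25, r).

245506

1 + 25 + 300 + 2300 + 12650 + 53130 + 177100 = 245506.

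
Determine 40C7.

18643560

C(40,7) = (40·39·38·37·36·35·34) / 7! = 93963542400 / 5040 = 18643560.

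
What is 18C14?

3060

C(18,14) = C(18,4) by symmetry.
C(18,4) = (18·17·16·15) / 4! = 73440 / 24 = 3060.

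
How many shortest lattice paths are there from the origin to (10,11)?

Each path is a sequence of 21 steps with 10 rights: C(21,10) = 352716.

352716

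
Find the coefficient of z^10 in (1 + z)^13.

The general term is C(13,j)·(1)^j·(z)^(13-j); the z^10 term has j = 3.
C(13,3) = 286.
Coefficient = C(13,3) = 286.

286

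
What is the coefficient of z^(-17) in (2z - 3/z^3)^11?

General term: C(11,j)·(2z)^j·(-3/z^3)^(11-j), with z-exponent 1j − 3(11−j) = 4j − 33.
Set 4j − 33 = -17: j = 4.
C(11,4) = 330; 2^4 = 16; (-3)^7 = -2187.
Coefficient = 330 · 16 · (-2187) = -11547360.

-11547360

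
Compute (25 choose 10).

3268760

C(25,10) = (25·24·23·22·21·20·19·18·17·16) / 10! = 11861676288000 / 3628800 = 3268760.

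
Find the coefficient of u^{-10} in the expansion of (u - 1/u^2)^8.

General term: C(8,j)·(u)^j·(-1/u^2)^(8-j), with u-exponent 1j − 2(8−j) = 3j − 16.
Set 3j − 16 = -10: j = 2.
C(8,2) = 28; 1^2 = 1; (-1)^6 = 1.
Coefficient = 28 · 1 · 1 = 28.

28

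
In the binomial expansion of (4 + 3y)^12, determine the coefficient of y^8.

831409920

The general term is C(12,j)·(4)^j·(3y)^(12-j); the y^8 term has j = 4.
C(12,4) = 495.
Coefficient = C(12,4) · 4^4 · 3^8 = 495 · 256 · 6561 = 831409920.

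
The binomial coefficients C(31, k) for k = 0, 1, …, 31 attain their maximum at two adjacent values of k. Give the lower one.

15

For odd n = 31, C(31,k) peaks at k = (n−1)/2 and (n+1)/2; the lower is 15.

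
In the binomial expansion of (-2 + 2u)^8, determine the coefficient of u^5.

-14336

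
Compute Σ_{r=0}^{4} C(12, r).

1 + 12 + 66 + 220 + 495 = 794.

794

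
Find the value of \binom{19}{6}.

27132

C(19,6) = (19·18·17·16·15·14) / 6! = 19535040 / 720 = 27132.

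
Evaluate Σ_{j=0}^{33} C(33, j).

8589934592

The entries of row 33 sum to 2^33 = 8589934592.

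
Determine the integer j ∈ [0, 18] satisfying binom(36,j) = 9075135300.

18

C(36,j) increases on 0 ≤ j ≤ 18. C(36,17) = 8597496600 and C(36,18) = 9075135300, so j = 18.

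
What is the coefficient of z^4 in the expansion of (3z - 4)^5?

The general term is C(5,j)·(3z)^j·(-4)^(5-j); the z^4 term has j = 4.
C(5,4) = 5.
Coefficient = C(5,4) · 3^4 · (-4)^1 = 5 · 81 · (-4) = -1620.

-1620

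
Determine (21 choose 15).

C(21,15) = C(21,6) by symmetry.
C(21,6) = (21·20·19·18·17·16) / 6! = 39070080 / 720 = 54264.

54264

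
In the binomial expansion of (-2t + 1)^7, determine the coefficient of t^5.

-672

The general term is C(7,j)·(-2t)^j·(1)^(7-j); the t^5 term has j = 5.
C(7,5) = 21.
Coefficient = C(7,5) · (-2)^5 = 21 · (-32) = -672.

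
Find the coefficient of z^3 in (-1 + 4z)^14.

The general term is C(14,j)·(-1)^j·(4z)^(14-j); the z^3 term has j = 11.
C(14,11) = 364.
Coefficient = C(14,11) · (-1)^11 · 4^3 = 364 · (-1) · 64 = -23296.

-23296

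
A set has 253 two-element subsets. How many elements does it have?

n(n−1)/2 = 253 ⇒ n(n−1) = 506. Since 23·22 = 506, n = 23.

23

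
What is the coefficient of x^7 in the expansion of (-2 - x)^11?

-5280

The general term is C(11,j)·(-2)^j·(-x)^(11-j); the x^7 term has j = 4.
C(11,4) = 330.
Coefficient = C(11,4) · (-2)^4 · (-1)^7 = 330 · 16 · (-1) = -5280.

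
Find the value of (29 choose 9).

10015005

C(29,9) = (29·28·27·26·25·24·23·22·21) / 9! = 3634245014400 / 362880 = 10015005.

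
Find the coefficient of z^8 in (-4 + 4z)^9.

The general term is C(9,j)·(-4)^j·(4z)^(9-j); the z^8 term has j = 1.
C(9,1) = 9.
Coefficient = C(9,1) · (-4)^1 · 4^8 = 9 · (-4) · 65536 = -2359296.

-2359296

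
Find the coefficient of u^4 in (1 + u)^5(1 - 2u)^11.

665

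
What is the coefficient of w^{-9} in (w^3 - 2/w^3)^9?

General term: C(9,j)·(w^3)^j·(-2/w^3)^(9-j), with w-exponent 3j − 3(9−j) = 6j − 27.
Set 6j − 27 = -9: j = 3.
C(9,3) = 84; 1^3 = 1; (-2)^6 = 64.
Coefficient = 84 · 1 · 64 = 5376.

5376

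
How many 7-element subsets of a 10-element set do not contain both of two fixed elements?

64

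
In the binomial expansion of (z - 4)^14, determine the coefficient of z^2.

1526726656

The general term is C(14,j)·(z)^j·(-4)^(14-j); the z^2 term has j = 2.
C(14,2) = 91.
Coefficient = C(14,2) · (-4)^12 = 91 · 16777216 = 1526726656.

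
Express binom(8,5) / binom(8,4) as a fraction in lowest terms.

C(n,k+1)/C(n,k) = (n−k)/(k+1) = (8−4)/(4+1) = 4/5.

4/5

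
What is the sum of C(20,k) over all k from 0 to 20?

1048576

The entries of row 20 sum to 2^20 = 1048576.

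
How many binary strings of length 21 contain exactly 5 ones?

20349

Choose the 5 positions: C(21,5) = 20349.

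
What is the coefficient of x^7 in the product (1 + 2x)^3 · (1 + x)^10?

Coefficient of x^7 = Σ_{j} C(3,j)·2^j·C(10,7-j)·1^(7-j) for j from 0 to 3.
= 120 + 1260 + 3024 + 1680 = 6084.

6084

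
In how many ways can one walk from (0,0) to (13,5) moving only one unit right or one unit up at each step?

8568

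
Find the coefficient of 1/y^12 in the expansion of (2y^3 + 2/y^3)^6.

384

General term: C(6,j)·(2y^3)^j·(2/y^3)^(6-j), with y-exponent 3j − 3(6−j) = 6j − 18.
Set 6j − 18 = -12: j = 1.
C(6,1) = 6; 2^1 = 2; 2^5 = 32.
Coefficient = 6 · 2 · 32 = 384.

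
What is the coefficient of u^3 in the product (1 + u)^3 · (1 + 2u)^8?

Coefficient of u^3 = Σ_{j} C(3,j)·1^j·C(8,3-j)·2^(3-j) for j from 0 to 3.
= 448 + 336 + 48 + 1 = 833.

833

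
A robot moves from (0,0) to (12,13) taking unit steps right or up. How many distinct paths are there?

Each path is a sequence of 25 steps with 12 rights: C(25,12) = 5200300.

5200300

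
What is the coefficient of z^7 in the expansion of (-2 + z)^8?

The general term is C(8,j)·(-2)^j·(z)^(8-j); the z^7 term has j = 1.
C(8,1) = 8.
Coefficient = C(8,1) · (-2)^1 = 8 · (-2) = -16.

-16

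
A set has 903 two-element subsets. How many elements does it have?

43

n(n−1)/2 = 903 ⇒ n(n−1) = 1806. Since 43·42 = 1806, n = 43.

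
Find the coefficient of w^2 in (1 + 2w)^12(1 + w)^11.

Coefficient of w^2 = Σ_{j} C(12,j)·2^j·C(11,2-j)·1^(2-j) for j from 0 to 2.
= 55 + 264 + 264 = 583.

583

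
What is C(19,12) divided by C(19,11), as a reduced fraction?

2/3

C(n,k+1)/C(n,k) = (n−k)/(k+1) = (19−11)/(11+1) = 8/12 = 2/3.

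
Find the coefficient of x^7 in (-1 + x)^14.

-3432

The general term is C(14,j)·(-1)^j·(x)^(14-j); the x^7 term has j = 7.
C(14,7) = 3432.
Coefficient = C(14,7) · (-1)^7 = 3432 · (-1) = -3432.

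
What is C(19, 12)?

C(19,12) = C(19,7) by symmetry.
C(19,7) = (19·18·17·16·15·14·13) / 7! = 253955520 / 5040 = 50388.

50388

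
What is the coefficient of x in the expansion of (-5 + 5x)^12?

-2929687500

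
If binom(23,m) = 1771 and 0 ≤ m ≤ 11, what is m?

3

C(23,m) increases on 0 ≤ m ≤ 11. C(23,2) = 253 and C(23,3) = 1771, so m = 3.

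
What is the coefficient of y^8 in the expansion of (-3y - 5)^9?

The general term is C(9,j)·(-3y)^j·(-5)^(9-j); the y^8 term has j = 8.
C(9,8) = 9.
Coefficient = C(9,8) · (-3)^8 · (-5)^1 = 9 · 6561 · (-5) = -295245.

-295245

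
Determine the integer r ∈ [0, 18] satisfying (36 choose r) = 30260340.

8

C(36,r) increases on 0 ≤ r ≤ 18. C(36,7) = 8347680 and C(36,8) = 30260340, so r = 8.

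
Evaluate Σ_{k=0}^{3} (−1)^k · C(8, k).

-35

The partial alternating sum Σ_{k=0}^{3} (−1)^k C(8,k) = (−1)^3 C(7,3) = -35.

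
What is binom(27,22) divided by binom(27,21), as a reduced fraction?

C(n,k+1)/C(n,k) = (n−k)/(k+1) = (27−21)/(21+1) = 6/22 = 3/11.

3/11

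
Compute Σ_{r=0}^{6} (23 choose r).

145499

1 + 23 + 253 + 1771 + 8855 + 33649 + 100947 = 145499.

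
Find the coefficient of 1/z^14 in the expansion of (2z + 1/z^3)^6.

12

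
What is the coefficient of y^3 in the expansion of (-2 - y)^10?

The general term is C(10,j)·(-2)^j·(-y)^(10-j); the y^3 term has j = 7.
C(10,7) = 120.
Coefficient = C(10,7) · (-2)^7 · (-1)^3 = 120 · (-128) · (-1) = 15360.

15360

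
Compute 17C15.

136

C(17,15) = C(17,2) by symmetry.
C(17,2) = (17·16) / 2! = 272 / 2 = 136.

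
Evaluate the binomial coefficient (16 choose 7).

C(16,7) = (16·15·14·13·12·11·10) / 7! = 57657600 / 5040 = 11440.

11440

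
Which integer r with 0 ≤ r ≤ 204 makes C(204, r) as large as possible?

102

C(204,r) is maximized at r = 204/2 = 102.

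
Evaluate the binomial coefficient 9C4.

C(9,4) = (9·8·7·6) / 4! = 3024 / 24 = 126.

126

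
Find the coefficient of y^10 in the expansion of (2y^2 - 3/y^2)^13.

General term: C(13,j)·(2y^2)^j·(-3/y^2)^(13-j), with y-exponent 2j − 2(13−j) = 4j − 26.
Set 4j − 26 = 10: j = 9.
C(13,9) = 715; 2^9 = 512; (-3)^4 = 81.
Coefficient = 715 · 512 · 81 = 29652480.

29652480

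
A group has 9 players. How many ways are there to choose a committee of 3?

This is C(9,3) = 84.

84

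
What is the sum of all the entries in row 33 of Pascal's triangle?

The entries of row 33 sum to 2^33 = 8589934592.

8589934592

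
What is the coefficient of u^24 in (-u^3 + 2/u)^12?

-1760

General term: C(12,j)·(-u^3)^j·(2/u)^(12-j), with u-exponent 3j − 1(12−j) = 4j − 12.
Set 4j − 12 = 24: j = 9.
C(12,9) = 220; (-1)^9 = -1; 2^3 = 8.
Coefficient = 220 · (-1) · 8 = -1760.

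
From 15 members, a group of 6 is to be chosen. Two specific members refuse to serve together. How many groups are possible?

4290

All 6-subsets: C(15,6) = 5005. Those containing both fixed elements: C(13,4) = 715.
5005 − 715 = 4290.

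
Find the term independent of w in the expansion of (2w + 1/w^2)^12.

126720

General term: C(12,j)·(2w)^j·(1/w^2)^(12-j), with w-exponent 1j − 2(12−j) = 3j − 24.
Set 3j − 24 = 0: j = 8.
C(12,8) = 495; 2^8 = 256; 1^4 = 1.
Coefficient = 495 · 256 · 1 = 126720.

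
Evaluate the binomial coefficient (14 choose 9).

C(14,9) = C(14,5) by symmetry.
C(14,5) = (14·13·12·11·10) / 5! = 240240 / 120 = 2002.

2002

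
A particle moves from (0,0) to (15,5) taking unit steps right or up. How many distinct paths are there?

Each path is a sequence of 20 steps with 15 rights: C(20,15) = 15504.

15504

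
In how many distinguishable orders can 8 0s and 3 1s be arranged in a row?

165

Choose positions for the 0s: C(11,8) = 165.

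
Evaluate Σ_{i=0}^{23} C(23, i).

Setting x = 1 in (1+x)^23 gives Σ C(23,i) = 2^23 = 8388608.

8388608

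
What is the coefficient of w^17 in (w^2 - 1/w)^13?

General term: C(13,j)·(w^2)^j·(-1/w)^(13-j), with w-exponent 2j − 1(13−j) = 3j − 13.
Set 3j − 13 = 17: j = 10.
C(13,10) = 286; 1^10 = 1; (-1)^3 = -1.
Coefficient = 286 · 1 · (-1) = -286.

-286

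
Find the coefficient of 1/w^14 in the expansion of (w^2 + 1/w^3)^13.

General term: C(13,j)·(w^2)^j·(1/w^3)^(13-j), with w-exponent 2j − 3(13−j) = 5j − 39.
Set 5j − 39 = -14: j = 5.
C(13,5) = 1287; 1^5 = 1; 1^8 = 1.
Coefficient = 1287 · 1 · 1 = 1287.

1287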